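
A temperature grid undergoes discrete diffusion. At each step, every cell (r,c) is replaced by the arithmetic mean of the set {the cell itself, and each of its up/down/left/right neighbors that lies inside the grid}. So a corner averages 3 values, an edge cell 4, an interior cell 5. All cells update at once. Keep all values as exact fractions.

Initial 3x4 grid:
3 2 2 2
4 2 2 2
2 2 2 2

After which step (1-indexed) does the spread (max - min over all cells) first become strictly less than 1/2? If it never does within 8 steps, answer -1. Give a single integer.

Answer: 4

Derivation:
Step 1: max=3, min=2, spread=1
Step 2: max=649/240, min=2, spread=169/240
Step 3: max=467/180, min=2, spread=107/180
Step 4: max=11969/4800, min=3047/1500, spread=11093/24000
  -> spread < 1/2 first at step 4
Step 5: max=6343129/2592000, min=222241/108000, spread=201869/518400
Step 6: max=373579471/155520000, min=45097573/21600000, spread=244384727/777600000
Step 7: max=7380995863/3110400000, min=410479243/194400000, spread=3614791/13824000
Step 8: max=1314389368751/559872000000, min=55283873921/25920000000, spread=601288460287/2799360000000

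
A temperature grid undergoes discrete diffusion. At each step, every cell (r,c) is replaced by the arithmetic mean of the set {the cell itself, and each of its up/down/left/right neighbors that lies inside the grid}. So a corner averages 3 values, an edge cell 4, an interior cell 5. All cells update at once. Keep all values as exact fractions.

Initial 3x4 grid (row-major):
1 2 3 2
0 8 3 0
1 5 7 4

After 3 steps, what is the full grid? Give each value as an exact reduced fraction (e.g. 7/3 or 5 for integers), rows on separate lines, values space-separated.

After step 1:
  1 7/2 5/2 5/3
  5/2 18/5 21/5 9/4
  2 21/4 19/4 11/3
After step 2:
  7/3 53/20 89/30 77/36
  91/40 381/100 173/50 707/240
  13/4 39/10 67/15 32/9
After step 3:
  871/360 147/50 5047/1800 5797/2160
  7001/2400 3219/1000 21179/6000 43561/14400
  377/120 1157/300 3461/900 7897/2160

Answer: 871/360 147/50 5047/1800 5797/2160
7001/2400 3219/1000 21179/6000 43561/14400
377/120 1157/300 3461/900 7897/2160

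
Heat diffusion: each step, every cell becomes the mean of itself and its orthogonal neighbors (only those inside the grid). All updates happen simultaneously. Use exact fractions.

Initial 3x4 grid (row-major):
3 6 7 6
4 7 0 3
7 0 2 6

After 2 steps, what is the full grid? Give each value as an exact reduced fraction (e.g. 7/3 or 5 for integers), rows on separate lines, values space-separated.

After step 1:
  13/3 23/4 19/4 16/3
  21/4 17/5 19/5 15/4
  11/3 4 2 11/3
After step 2:
  46/9 547/120 589/120 83/18
  333/80 111/25 177/50 331/80
  155/36 49/15 101/30 113/36

Answer: 46/9 547/120 589/120 83/18
333/80 111/25 177/50 331/80
155/36 49/15 101/30 113/36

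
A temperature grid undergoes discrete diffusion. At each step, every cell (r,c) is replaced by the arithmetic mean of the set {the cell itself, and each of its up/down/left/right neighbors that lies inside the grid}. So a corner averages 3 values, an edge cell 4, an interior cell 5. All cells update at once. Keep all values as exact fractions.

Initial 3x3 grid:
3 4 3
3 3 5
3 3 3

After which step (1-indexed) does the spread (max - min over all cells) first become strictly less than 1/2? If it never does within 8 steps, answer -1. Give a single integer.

Answer: 3

Derivation:
Step 1: max=4, min=3, spread=1
Step 2: max=443/120, min=3, spread=83/120
Step 3: max=2597/720, min=2857/900, spread=173/400
  -> spread < 1/2 first at step 3
Step 4: max=151039/43200, min=5761/1800, spread=511/1728
Step 5: max=9005933/2592000, min=78401/24000, spread=4309/20736
Step 6: max=533943751/155520000, min=10651237/3240000, spread=36295/248832
Step 7: max=31878770597/9331200000, min=2576935831/777600000, spread=305773/2985984
Step 8: max=1902930670159/559872000000, min=25870575497/7776000000, spread=2575951/35831808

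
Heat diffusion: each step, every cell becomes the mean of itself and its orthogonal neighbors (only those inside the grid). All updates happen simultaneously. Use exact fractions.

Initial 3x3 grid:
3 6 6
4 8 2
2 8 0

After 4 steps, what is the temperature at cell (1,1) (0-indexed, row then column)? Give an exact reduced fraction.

Step 1: cell (1,1) = 28/5
Step 2: cell (1,1) = 241/50
Step 3: cell (1,1) = 4709/1000
Step 4: cell (1,1) = 92841/20000
Full grid after step 4:
  77909/16200 1382783/288000 610397/129600
  452011/96000 92841/20000 54767/12000
  592097/129600 648329/144000 285611/64800

Answer: 92841/20000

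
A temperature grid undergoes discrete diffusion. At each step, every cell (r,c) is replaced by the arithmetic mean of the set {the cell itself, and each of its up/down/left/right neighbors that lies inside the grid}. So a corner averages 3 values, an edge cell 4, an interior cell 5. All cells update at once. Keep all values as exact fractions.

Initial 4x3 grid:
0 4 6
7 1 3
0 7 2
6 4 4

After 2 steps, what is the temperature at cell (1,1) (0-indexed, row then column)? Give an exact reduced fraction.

Answer: 299/100

Derivation:
Step 1: cell (1,1) = 22/5
Step 2: cell (1,1) = 299/100
Full grid after step 2:
  101/36 303/80 121/36
  113/30 299/100 59/15
  197/60 429/100 197/60
  163/36 883/240 151/36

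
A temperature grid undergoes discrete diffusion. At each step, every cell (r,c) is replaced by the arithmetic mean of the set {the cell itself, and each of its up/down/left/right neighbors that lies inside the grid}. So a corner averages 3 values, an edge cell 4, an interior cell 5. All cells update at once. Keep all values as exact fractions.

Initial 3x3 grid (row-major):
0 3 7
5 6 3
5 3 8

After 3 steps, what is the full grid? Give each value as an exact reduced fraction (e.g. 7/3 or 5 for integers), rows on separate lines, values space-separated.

After step 1:
  8/3 4 13/3
  4 4 6
  13/3 11/2 14/3
After step 2:
  32/9 15/4 43/9
  15/4 47/10 19/4
  83/18 37/8 97/18
After step 3:
  199/54 1007/240 239/54
  997/240 863/200 1177/240
  935/216 773/160 1063/216

Answer: 199/54 1007/240 239/54
997/240 863/200 1177/240
935/216 773/160 1063/216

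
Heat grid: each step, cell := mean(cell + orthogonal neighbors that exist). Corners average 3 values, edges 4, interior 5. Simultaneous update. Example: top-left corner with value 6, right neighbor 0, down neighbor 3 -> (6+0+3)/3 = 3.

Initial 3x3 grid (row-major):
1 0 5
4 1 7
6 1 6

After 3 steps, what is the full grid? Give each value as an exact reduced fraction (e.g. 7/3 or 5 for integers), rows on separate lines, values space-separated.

Answer: 5311/2160 40547/14400 1201/360
10243/3600 1597/500 53747/14400
3503/1080 25961/7200 8581/2160

Derivation:
After step 1:
  5/3 7/4 4
  3 13/5 19/4
  11/3 7/2 14/3
After step 2:
  77/36 601/240 7/2
  41/15 78/25 961/240
  61/18 433/120 155/36
After step 3:
  5311/2160 40547/14400 1201/360
  10243/3600 1597/500 53747/14400
  3503/1080 25961/7200 8581/2160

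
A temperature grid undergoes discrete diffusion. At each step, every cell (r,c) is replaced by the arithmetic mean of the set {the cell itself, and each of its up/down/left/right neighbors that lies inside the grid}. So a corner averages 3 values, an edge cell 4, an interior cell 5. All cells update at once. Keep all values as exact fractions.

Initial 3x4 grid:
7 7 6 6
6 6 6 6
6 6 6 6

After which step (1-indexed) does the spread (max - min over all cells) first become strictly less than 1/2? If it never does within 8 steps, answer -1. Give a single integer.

Answer: 2

Derivation:
Step 1: max=20/3, min=6, spread=2/3
Step 2: max=233/36, min=6, spread=17/36
  -> spread < 1/2 first at step 2
Step 3: max=862/135, min=6, spread=52/135
Step 4: max=818849/129600, min=10847/1800, spread=7573/25920
Step 5: max=48825001/7776000, min=163217/27000, spread=363701/1555200
Step 6: max=2915213999/466560000, min=4367413/720000, spread=681043/3732480
Step 7: max=174330937141/27993600000, min=1182282089/194400000, spread=163292653/1119744000
Step 8: max=10432523884319/1679616000000, min=35549139163/5832000000, spread=1554974443/13436928000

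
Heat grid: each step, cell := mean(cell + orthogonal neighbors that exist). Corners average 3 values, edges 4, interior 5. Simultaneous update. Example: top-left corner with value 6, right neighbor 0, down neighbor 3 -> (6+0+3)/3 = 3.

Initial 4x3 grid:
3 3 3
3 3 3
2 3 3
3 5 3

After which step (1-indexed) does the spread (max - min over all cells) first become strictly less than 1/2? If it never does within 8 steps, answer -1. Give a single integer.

Step 1: max=11/3, min=11/4, spread=11/12
Step 2: max=137/40, min=23/8, spread=11/20
Step 3: max=3611/1080, min=211/72, spread=223/540
  -> spread < 1/2 first at step 3
Step 4: max=211507/64800, min=31877/10800, spread=4049/12960
Step 5: max=12553193/3888000, min=961619/324000, spread=202753/777600
Step 6: max=745432207/233280000, min=14526559/4860000, spread=385259/1866240
Step 7: max=44432612813/13996800000, min=876176981/291600000, spread=95044709/559872000
Step 8: max=2651090610967/839808000000, min=52831966429/17496000000, spread=921249779/6718464000

Answer: 3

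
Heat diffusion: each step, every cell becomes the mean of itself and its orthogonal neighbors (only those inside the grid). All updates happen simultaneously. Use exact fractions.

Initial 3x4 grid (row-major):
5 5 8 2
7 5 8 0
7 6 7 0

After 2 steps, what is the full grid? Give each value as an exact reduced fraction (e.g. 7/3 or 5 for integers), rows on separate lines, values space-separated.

Answer: 209/36 701/120 613/120 139/36
92/15 149/25 253/50 413/120
227/36 731/120 583/120 121/36

Derivation:
After step 1:
  17/3 23/4 23/4 10/3
  6 31/5 28/5 5/2
  20/3 25/4 21/4 7/3
After step 2:
  209/36 701/120 613/120 139/36
  92/15 149/25 253/50 413/120
  227/36 731/120 583/120 121/36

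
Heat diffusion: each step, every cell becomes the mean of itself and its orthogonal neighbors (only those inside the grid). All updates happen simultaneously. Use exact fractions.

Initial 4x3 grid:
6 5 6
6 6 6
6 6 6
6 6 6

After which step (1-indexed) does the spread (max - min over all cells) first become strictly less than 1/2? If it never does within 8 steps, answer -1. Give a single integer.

Answer: 1

Derivation:
Step 1: max=6, min=17/3, spread=1/3
  -> spread < 1/2 first at step 1
Step 2: max=6, min=1373/240, spread=67/240
Step 3: max=6, min=12523/2160, spread=437/2160
Step 4: max=5991/1000, min=5026469/864000, spread=29951/172800
Step 5: max=20171/3375, min=45440179/7776000, spread=206761/1555200
Step 6: max=32234329/5400000, min=18206204429/3110400000, spread=14430763/124416000
Step 7: max=2574347273/432000000, min=1094636258311/186624000000, spread=139854109/1492992000
Step 8: max=231428771023/38880000000, min=65762168109749/11197440000000, spread=7114543559/89579520000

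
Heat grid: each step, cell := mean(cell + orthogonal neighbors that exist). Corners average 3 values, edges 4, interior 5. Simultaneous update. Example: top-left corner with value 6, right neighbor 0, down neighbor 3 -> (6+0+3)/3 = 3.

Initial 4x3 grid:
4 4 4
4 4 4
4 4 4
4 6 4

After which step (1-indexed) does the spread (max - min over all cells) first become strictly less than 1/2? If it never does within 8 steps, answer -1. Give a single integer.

Step 1: max=14/3, min=4, spread=2/3
Step 2: max=547/120, min=4, spread=67/120
Step 3: max=4757/1080, min=4, spread=437/1080
  -> spread < 1/2 first at step 3
Step 4: max=1885531/432000, min=2009/500, spread=29951/86400
Step 5: max=16767821/3888000, min=13658/3375, spread=206761/777600
Step 6: max=6676995571/1555200000, min=10965671/2700000, spread=14430763/62208000
Step 7: max=398355741689/93312000000, min=881652727/216000000, spread=139854109/746496000
Step 8: max=23817351890251/5598720000000, min=79611228977/19440000000, spread=7114543559/44789760000

Answer: 3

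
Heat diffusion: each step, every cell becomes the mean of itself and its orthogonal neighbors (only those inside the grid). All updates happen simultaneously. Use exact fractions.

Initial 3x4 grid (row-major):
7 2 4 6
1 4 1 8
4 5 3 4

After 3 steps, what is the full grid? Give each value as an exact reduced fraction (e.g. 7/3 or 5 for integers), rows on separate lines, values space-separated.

After step 1:
  10/3 17/4 13/4 6
  4 13/5 4 19/4
  10/3 4 13/4 5
After step 2:
  139/36 403/120 35/8 14/3
  199/60 377/100 357/100 79/16
  34/9 791/240 65/16 13/3
After step 3:
  3793/1080 3457/900 1597/400 671/144
  13253/3600 20773/6000 4143/1000 7003/1600
  7481/2160 26831/7200 9157/2400 40/9

Answer: 3793/1080 3457/900 1597/400 671/144
13253/3600 20773/6000 4143/1000 7003/1600
7481/2160 26831/7200 9157/2400 40/9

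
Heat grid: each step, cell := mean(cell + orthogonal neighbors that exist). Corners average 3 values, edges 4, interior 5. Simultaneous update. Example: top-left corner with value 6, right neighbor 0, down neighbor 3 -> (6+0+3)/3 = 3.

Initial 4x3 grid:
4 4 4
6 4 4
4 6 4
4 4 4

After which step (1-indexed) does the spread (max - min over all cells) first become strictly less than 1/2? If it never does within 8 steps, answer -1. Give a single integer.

Step 1: max=5, min=4, spread=1
Step 2: max=569/120, min=4, spread=89/120
Step 3: max=5507/1200, min=1689/400, spread=11/30
  -> spread < 1/2 first at step 3
Step 4: max=487547/108000, min=45817/10800, spread=29377/108000
Step 5: max=604171/135000, min=1164517/270000, spread=1753/10800
Step 6: max=12787807/2880000, min=84098041/19440000, spread=71029/622080
Step 7: max=8614716229/1944000000, min=5074623619/1166400000, spread=7359853/91125000
Step 8: max=45826144567/10368000000, min=101681335807/23328000000, spread=45679663/746496000

Answer: 3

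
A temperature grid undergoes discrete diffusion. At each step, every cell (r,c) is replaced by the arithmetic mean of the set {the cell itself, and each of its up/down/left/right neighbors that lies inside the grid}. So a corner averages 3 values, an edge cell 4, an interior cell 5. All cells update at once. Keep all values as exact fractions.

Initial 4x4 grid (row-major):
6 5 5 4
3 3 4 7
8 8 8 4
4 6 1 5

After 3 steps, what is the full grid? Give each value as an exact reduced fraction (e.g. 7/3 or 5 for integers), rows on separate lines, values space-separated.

Answer: 2599/540 35461/7200 6961/1440 2741/540
37651/7200 1882/375 3913/750 7147/1440
13009/2400 5527/1000 15049/3000 7387/1440
677/120 12569/2400 1475/288 1013/216

Derivation:
After step 1:
  14/3 19/4 9/2 16/3
  5 23/5 27/5 19/4
  23/4 33/5 5 6
  6 19/4 5 10/3
After step 2:
  173/36 1111/240 1199/240 175/36
  1201/240 527/100 97/20 1289/240
  467/80 267/50 28/5 229/48
  11/2 447/80 217/48 43/9
After step 3:
  2599/540 35461/7200 6961/1440 2741/540
  37651/7200 1882/375 3913/750 7147/1440
  13009/2400 5527/1000 15049/3000 7387/1440
  677/120 12569/2400 1475/288 1013/216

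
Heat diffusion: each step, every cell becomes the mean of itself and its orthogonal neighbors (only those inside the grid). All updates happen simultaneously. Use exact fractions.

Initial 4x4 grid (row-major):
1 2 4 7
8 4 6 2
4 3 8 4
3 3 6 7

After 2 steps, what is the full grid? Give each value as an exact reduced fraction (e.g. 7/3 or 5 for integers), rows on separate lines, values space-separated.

Answer: 32/9 473/120 499/120 83/18
1021/240 104/25 243/50 287/60
989/240 453/100 517/100 79/15
139/36 1049/240 1249/240 203/36

Derivation:
After step 1:
  11/3 11/4 19/4 13/3
  17/4 23/5 24/5 19/4
  9/2 22/5 27/5 21/4
  10/3 15/4 6 17/3
After step 2:
  32/9 473/120 499/120 83/18
  1021/240 104/25 243/50 287/60
  989/240 453/100 517/100 79/15
  139/36 1049/240 1249/240 203/36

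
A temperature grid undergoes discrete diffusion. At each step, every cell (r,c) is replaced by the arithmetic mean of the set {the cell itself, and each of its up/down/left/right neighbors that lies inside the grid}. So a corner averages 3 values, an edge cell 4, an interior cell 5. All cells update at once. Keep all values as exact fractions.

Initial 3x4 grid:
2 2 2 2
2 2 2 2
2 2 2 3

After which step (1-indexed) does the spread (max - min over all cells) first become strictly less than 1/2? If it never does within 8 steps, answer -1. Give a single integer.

Step 1: max=7/3, min=2, spread=1/3
  -> spread < 1/2 first at step 1
Step 2: max=41/18, min=2, spread=5/18
Step 3: max=473/216, min=2, spread=41/216
Step 4: max=56057/25920, min=2, spread=4217/25920
Step 5: max=3319549/1555200, min=14479/7200, spread=38417/311040
Step 6: max=197824211/93312000, min=290597/144000, spread=1903471/18662400
Step 7: max=11798429089/5598720000, min=8755759/4320000, spread=18038617/223948800
Step 8: max=705114582851/335923200000, min=790526759/388800000, spread=883978523/13436928000

Answer: 1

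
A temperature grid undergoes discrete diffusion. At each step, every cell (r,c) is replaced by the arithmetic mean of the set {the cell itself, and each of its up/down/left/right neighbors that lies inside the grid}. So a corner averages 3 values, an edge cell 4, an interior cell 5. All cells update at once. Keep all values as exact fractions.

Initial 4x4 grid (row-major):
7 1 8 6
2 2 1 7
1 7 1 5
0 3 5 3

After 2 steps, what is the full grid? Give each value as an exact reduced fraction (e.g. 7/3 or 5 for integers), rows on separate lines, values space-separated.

After step 1:
  10/3 9/2 4 7
  3 13/5 19/5 19/4
  5/2 14/5 19/5 4
  4/3 15/4 3 13/3
After step 2:
  65/18 433/120 193/40 21/4
  343/120 167/50 379/100 391/80
  289/120 309/100 87/25 1013/240
  91/36 653/240 893/240 34/9

Answer: 65/18 433/120 193/40 21/4
343/120 167/50 379/100 391/80
289/120 309/100 87/25 1013/240
91/36 653/240 893/240 34/9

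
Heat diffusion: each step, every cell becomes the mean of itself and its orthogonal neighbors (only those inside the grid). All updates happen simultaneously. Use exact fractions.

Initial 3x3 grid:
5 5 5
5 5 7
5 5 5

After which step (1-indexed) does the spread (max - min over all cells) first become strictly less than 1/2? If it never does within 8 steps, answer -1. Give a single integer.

Step 1: max=17/3, min=5, spread=2/3
Step 2: max=667/120, min=5, spread=67/120
Step 3: max=5837/1080, min=507/100, spread=1807/5400
  -> spread < 1/2 first at step 3
Step 4: max=2317963/432000, min=13861/2700, spread=33401/144000
Step 5: max=20669933/3888000, min=1393391/270000, spread=3025513/19440000
Step 6: max=8240926867/1555200000, min=74755949/14400000, spread=53531/497664
Step 7: max=492592925849/93312000000, min=20231116051/3888000000, spread=450953/5971968
Step 8: max=29502503560603/5598720000000, min=2433808610519/466560000000, spread=3799043/71663616

Answer: 3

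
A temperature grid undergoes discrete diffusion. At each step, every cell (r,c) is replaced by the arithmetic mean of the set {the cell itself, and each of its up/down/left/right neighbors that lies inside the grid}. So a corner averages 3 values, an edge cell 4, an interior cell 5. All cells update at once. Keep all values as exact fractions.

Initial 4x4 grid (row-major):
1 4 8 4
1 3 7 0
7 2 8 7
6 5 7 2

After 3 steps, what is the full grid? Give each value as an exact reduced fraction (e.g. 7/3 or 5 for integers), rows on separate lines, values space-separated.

Answer: 791/240 3129/800 3657/800 559/120
92/25 1659/400 4717/1000 11591/2400
433/100 4789/1000 30647/6000 35669/7200
119/24 6181/1200 19027/3600 11237/2160

Derivation:
After step 1:
  2 4 23/4 4
  3 17/5 26/5 9/2
  4 5 31/5 17/4
  6 5 11/2 16/3
After step 2:
  3 303/80 379/80 19/4
  31/10 103/25 501/100 359/80
  9/2 118/25 523/100 1217/240
  5 43/8 661/120 181/36
After step 3:
  791/240 3129/800 3657/800 559/120
  92/25 1659/400 4717/1000 11591/2400
  433/100 4789/1000 30647/6000 35669/7200
  119/24 6181/1200 19027/3600 11237/2160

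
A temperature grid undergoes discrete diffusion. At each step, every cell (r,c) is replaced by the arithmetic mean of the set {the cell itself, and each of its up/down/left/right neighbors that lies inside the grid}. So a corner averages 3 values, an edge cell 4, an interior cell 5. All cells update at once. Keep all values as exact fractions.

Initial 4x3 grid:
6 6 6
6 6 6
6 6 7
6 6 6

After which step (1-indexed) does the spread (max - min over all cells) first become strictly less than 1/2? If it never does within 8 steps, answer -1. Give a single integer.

Step 1: max=19/3, min=6, spread=1/3
  -> spread < 1/2 first at step 1
Step 2: max=751/120, min=6, spread=31/120
Step 3: max=6691/1080, min=6, spread=211/1080
Step 4: max=664897/108000, min=10847/1800, spread=14077/108000
Step 5: max=5972407/972000, min=651683/108000, spread=5363/48600
Step 6: max=178700809/29160000, min=362869/60000, spread=93859/1166400
Step 7: max=10707874481/1749600000, min=588536467/97200000, spread=4568723/69984000
Step 8: max=641636435629/104976000000, min=17677618889/2916000000, spread=8387449/167961600

Answer: 1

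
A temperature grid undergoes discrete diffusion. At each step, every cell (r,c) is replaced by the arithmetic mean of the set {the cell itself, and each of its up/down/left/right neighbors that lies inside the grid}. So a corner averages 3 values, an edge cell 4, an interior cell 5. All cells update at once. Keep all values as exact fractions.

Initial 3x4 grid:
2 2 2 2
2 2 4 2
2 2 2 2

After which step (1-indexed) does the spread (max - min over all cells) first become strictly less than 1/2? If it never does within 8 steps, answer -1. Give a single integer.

Step 1: max=5/2, min=2, spread=1/2
Step 2: max=123/50, min=2, spread=23/50
  -> spread < 1/2 first at step 2
Step 3: max=5611/2400, min=413/200, spread=131/480
Step 4: max=49751/21600, min=7591/3600, spread=841/4320
Step 5: max=19822051/8640000, min=1533373/720000, spread=56863/345600
Step 6: max=177054341/77760000, min=13949543/6480000, spread=386393/3110400
Step 7: max=70601723131/31104000000, min=5604358813/2592000000, spread=26795339/248832000
Step 8: max=4216295714129/1866240000000, min=338126149667/155520000000, spread=254051069/2985984000

Answer: 2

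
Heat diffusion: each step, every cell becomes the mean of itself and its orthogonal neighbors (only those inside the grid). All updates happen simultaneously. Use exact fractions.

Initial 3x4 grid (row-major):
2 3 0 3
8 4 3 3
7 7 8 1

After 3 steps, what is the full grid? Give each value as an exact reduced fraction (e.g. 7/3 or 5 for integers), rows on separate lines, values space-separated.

After step 1:
  13/3 9/4 9/4 2
  21/4 5 18/5 5/2
  22/3 13/2 19/4 4
After step 2:
  71/18 83/24 101/40 9/4
  263/48 113/25 181/50 121/40
  229/36 283/48 377/80 15/4
After step 3:
  1855/432 13003/3600 889/300 13/5
  73097/14400 1723/375 7361/2000 2529/800
  1277/216 38681/7200 10787/2400 919/240

Answer: 1855/432 13003/3600 889/300 13/5
73097/14400 1723/375 7361/2000 2529/800
1277/216 38681/7200 10787/2400 919/240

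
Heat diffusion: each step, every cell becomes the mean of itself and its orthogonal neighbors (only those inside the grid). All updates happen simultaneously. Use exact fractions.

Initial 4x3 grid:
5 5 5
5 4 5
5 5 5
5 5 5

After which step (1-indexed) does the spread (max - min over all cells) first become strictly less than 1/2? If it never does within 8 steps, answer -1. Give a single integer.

Step 1: max=5, min=19/4, spread=1/4
  -> spread < 1/2 first at step 1
Step 2: max=5, min=477/100, spread=23/100
Step 3: max=1987/400, min=23189/4800, spread=131/960
Step 4: max=35609/7200, min=209449/43200, spread=841/8640
Step 5: max=7106627/1440000, min=83857949/17280000, spread=56863/691200
Step 6: max=63810457/12960000, min=756065659/155520000, spread=386393/6220800
Step 7: max=25499641187/5184000000, min=302646276869/62208000000, spread=26795339/497664000
Step 8: max=1528113850333/311040000000, min=18178584285871/3732480000000, spread=254051069/5971968000

Answer: 1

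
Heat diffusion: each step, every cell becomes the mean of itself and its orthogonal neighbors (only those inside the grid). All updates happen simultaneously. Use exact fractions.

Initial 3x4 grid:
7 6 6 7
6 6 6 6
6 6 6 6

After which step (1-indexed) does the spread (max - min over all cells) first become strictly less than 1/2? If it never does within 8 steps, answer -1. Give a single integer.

Step 1: max=19/3, min=6, spread=1/3
  -> spread < 1/2 first at step 1
Step 2: max=113/18, min=6, spread=5/18
Step 3: max=2683/432, min=1451/240, spread=89/540
Step 4: max=160367/25920, min=21851/3600, spread=15199/129600
Step 5: max=9592513/1555200, min=73063/12000, spread=617741/7776000
Step 6: max=239401393/38880000, min=79067131/12960000, spread=55/972
Step 7: max=14347043387/2332800000, min=4750793629/777600000, spread=7573/186624
Step 8: max=860060778133/139968000000, min=95109739237/15552000000, spread=32585/1119744

Answer: 1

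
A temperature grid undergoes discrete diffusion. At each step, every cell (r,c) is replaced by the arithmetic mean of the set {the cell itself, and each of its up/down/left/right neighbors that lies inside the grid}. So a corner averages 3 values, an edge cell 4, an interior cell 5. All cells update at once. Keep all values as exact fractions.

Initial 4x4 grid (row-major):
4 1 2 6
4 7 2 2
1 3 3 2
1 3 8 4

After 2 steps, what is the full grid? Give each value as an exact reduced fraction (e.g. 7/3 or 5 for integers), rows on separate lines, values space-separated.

Answer: 7/2 253/80 767/240 109/36
253/80 7/2 319/100 737/240
679/240 82/25 349/100 841/240
23/9 799/240 991/240 143/36

Derivation:
After step 1:
  3 7/2 11/4 10/3
  4 17/5 16/5 3
  9/4 17/5 18/5 11/4
  5/3 15/4 9/2 14/3
After step 2:
  7/2 253/80 767/240 109/36
  253/80 7/2 319/100 737/240
  679/240 82/25 349/100 841/240
  23/9 799/240 991/240 143/36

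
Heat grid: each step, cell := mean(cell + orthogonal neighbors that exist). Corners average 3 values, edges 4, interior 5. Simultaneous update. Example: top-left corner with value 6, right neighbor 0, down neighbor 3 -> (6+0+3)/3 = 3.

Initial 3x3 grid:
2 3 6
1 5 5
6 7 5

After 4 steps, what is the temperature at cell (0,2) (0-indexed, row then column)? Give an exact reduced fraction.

Step 1: cell (0,2) = 14/3
Step 2: cell (0,2) = 167/36
Step 3: cell (0,2) = 9577/2160
Step 4: cell (0,2) = 577559/129600
Full grid after step 4:
  82739/21600 880957/216000 577559/129600
  1758539/432000 88977/20000 4086203/864000
  577559/129600 4092953/864000 162671/32400

Answer: 577559/129600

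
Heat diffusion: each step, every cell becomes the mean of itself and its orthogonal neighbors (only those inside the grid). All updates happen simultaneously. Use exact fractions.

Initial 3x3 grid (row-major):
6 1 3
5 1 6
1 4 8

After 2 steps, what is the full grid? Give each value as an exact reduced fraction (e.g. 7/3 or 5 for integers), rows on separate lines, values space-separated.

After step 1:
  4 11/4 10/3
  13/4 17/5 9/2
  10/3 7/2 6
After step 2:
  10/3 809/240 127/36
  839/240 87/25 517/120
  121/36 487/120 14/3

Answer: 10/3 809/240 127/36
839/240 87/25 517/120
121/36 487/120 14/3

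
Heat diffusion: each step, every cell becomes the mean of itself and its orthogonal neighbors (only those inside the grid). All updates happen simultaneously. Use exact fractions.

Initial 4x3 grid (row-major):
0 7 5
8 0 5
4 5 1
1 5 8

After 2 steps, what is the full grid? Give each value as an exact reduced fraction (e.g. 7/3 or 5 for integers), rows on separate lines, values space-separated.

Answer: 11/3 14/3 137/36
35/8 67/20 109/24
83/24 22/5 91/24
151/36 63/16 85/18

Derivation:
After step 1:
  5 3 17/3
  3 5 11/4
  9/2 3 19/4
  10/3 19/4 14/3
After step 2:
  11/3 14/3 137/36
  35/8 67/20 109/24
  83/24 22/5 91/24
  151/36 63/16 85/18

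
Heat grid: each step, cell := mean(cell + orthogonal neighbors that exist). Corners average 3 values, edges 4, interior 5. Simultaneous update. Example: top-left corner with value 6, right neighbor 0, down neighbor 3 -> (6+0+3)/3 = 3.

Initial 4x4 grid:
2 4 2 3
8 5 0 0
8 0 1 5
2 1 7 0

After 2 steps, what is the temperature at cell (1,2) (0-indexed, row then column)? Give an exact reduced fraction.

Answer: 237/100

Derivation:
Step 1: cell (1,2) = 8/5
Step 2: cell (1,2) = 237/100
Full grid after step 2:
  41/9 407/120 263/120 71/36
  1099/240 17/5 237/100 203/120
  203/48 16/5 219/100 101/40
  32/9 137/48 227/80 31/12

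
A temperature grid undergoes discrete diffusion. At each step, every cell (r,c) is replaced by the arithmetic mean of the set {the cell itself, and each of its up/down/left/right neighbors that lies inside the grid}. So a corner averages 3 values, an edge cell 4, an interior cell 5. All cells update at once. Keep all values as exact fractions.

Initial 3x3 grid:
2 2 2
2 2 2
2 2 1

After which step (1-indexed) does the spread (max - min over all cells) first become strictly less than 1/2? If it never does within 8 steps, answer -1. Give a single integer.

Answer: 1

Derivation:
Step 1: max=2, min=5/3, spread=1/3
  -> spread < 1/2 first at step 1
Step 2: max=2, min=31/18, spread=5/18
Step 3: max=2, min=391/216, spread=41/216
Step 4: max=709/360, min=23789/12960, spread=347/2592
Step 5: max=7043/3600, min=1448263/777600, spread=2921/31104
Step 6: max=838517/432000, min=87483461/46656000, spread=24611/373248
Step 7: max=18783259/9720000, min=5279997967/2799360000, spread=207329/4478976
Step 8: max=997998401/518400000, min=317893247549/167961600000, spread=1746635/53747712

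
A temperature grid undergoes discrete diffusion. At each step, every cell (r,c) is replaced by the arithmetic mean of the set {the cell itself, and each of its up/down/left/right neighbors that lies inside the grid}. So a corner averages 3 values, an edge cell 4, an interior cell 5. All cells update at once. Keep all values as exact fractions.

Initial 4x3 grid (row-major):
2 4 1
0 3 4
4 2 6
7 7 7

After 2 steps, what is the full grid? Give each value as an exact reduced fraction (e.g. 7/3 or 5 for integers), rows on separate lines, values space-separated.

After step 1:
  2 5/2 3
  9/4 13/5 7/2
  13/4 22/5 19/4
  6 23/4 20/3
After step 2:
  9/4 101/40 3
  101/40 61/20 277/80
  159/40 83/20 1159/240
  5 1369/240 103/18

Answer: 9/4 101/40 3
101/40 61/20 277/80
159/40 83/20 1159/240
5 1369/240 103/18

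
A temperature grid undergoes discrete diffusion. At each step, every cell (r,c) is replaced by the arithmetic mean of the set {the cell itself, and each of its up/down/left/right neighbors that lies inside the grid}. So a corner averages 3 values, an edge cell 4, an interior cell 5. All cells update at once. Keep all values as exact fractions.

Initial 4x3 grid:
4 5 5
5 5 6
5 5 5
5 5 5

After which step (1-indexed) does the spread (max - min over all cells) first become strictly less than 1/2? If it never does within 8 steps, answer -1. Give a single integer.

Answer: 3

Derivation:
Step 1: max=16/3, min=14/3, spread=2/3
Step 2: max=631/120, min=85/18, spread=193/360
Step 3: max=6167/1200, min=5261/1080, spread=2893/10800
  -> spread < 1/2 first at step 3
Step 4: max=275741/54000, min=635579/129600, spread=130997/648000
Step 5: max=10977031/2160000, min=38487511/7776000, spread=5149003/38880000
Step 6: max=98436461/19440000, min=2317231889/466560000, spread=1809727/18662400
Step 7: max=9824234809/1944000000, min=139515446251/27993600000, spread=9767674993/139968000000
Step 8: max=88310352929/17496000000, min=8386001055809/1679616000000, spread=734342603/13436928000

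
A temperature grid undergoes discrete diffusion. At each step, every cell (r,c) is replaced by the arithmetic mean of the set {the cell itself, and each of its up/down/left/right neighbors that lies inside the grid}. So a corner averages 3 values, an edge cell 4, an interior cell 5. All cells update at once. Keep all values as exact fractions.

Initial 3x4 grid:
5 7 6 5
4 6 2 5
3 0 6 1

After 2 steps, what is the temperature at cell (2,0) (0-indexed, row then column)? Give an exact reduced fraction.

Answer: 127/36

Derivation:
Step 1: cell (2,0) = 7/3
Step 2: cell (2,0) = 127/36
Full grid after step 2:
  95/18 151/30 16/3 163/36
  479/120 461/100 193/50 211/48
  127/36 91/30 15/4 19/6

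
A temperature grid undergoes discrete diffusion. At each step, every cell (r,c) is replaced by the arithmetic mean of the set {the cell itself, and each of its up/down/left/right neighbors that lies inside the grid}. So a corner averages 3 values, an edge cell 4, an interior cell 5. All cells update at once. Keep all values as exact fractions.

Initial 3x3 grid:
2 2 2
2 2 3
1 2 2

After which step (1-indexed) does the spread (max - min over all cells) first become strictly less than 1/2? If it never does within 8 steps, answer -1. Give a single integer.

Answer: 3

Derivation:
Step 1: max=7/3, min=5/3, spread=2/3
Step 2: max=547/240, min=31/18, spread=401/720
Step 3: max=4757/2160, min=2021/1080, spread=143/432
  -> spread < 1/2 first at step 3
Step 4: max=276679/129600, min=123277/64800, spread=1205/5184
Step 5: max=16442813/7776000, min=7586969/3888000, spread=10151/62208
Step 6: max=972982111/466560000, min=459766993/233280000, spread=85517/746496
Step 7: max=57980956517/27993600000, min=27864804821/13996800000, spread=720431/8957952
Step 8: max=3456829489399/1679616000000, min=1680998955637/839808000000, spread=6069221/107495424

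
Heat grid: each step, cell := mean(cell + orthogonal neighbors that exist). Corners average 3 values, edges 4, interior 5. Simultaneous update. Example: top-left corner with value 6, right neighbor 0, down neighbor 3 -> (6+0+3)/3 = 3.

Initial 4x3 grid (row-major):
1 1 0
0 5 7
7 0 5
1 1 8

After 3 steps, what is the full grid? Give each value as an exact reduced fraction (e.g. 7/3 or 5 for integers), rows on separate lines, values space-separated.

Answer: 1069/540 35239/14400 1519/540
18127/7200 16691/6000 25177/7200
6439/2400 1276/375 27367/7200
2137/720 23647/7200 8551/2160

Derivation:
After step 1:
  2/3 7/4 8/3
  13/4 13/5 17/4
  2 18/5 5
  3 5/2 14/3
After step 2:
  17/9 461/240 26/9
  511/240 309/100 871/240
  237/80 157/50 1051/240
  5/2 413/120 73/18
After step 3:
  1069/540 35239/14400 1519/540
  18127/7200 16691/6000 25177/7200
  6439/2400 1276/375 27367/7200
  2137/720 23647/7200 8551/2160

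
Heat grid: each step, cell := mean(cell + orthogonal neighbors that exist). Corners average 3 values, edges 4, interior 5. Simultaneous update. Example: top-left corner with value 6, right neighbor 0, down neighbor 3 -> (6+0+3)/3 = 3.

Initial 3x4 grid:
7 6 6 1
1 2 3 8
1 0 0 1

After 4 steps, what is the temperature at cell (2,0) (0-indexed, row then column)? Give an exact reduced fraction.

Step 1: cell (2,0) = 2/3
Step 2: cell (2,0) = 25/18
Step 3: cell (2,0) = 1877/1080
Step 4: cell (2,0) = 279659/129600
Full grid after step 4:
  449159/129600 768949/216000 91321/24000 162703/43200
  2363261/864000 1058539/360000 368563/120000 322519/96000
  279659/129600 463699/216000 182213/72000 118403/43200

Answer: 279659/129600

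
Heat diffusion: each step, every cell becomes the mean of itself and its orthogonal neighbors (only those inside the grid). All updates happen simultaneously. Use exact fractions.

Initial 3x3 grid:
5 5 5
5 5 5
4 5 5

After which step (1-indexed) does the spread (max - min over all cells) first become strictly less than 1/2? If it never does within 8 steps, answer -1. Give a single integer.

Answer: 1

Derivation:
Step 1: max=5, min=14/3, spread=1/3
  -> spread < 1/2 first at step 1
Step 2: max=5, min=85/18, spread=5/18
Step 3: max=5, min=1039/216, spread=41/216
Step 4: max=1789/360, min=62669/12960, spread=347/2592
Step 5: max=17843/3600, min=3781063/777600, spread=2921/31104
Step 6: max=2134517/432000, min=227451461/46656000, spread=24611/373248
Step 7: max=47943259/9720000, min=13678077967/2799360000, spread=207329/4478976
Step 8: max=2553198401/518400000, min=821778047549/167961600000, spread=1746635/53747712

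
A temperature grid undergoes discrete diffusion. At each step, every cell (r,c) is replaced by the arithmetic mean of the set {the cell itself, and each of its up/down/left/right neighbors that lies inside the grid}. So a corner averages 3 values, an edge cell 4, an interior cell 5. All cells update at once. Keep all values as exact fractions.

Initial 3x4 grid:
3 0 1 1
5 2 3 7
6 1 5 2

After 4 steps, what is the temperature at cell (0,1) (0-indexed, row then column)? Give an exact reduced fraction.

Step 1: cell (0,1) = 3/2
Step 2: cell (0,1) = 457/240
Step 3: cell (0,1) = 17863/7200
Step 4: cell (0,1) = 550471/216000
Full grid after step 4:
  178813/64800 550471/216000 192137/72000 118567/43200
  645061/216000 267149/90000 1039121/360000 2707279/864000
  71671/21600 229657/72000 715411/216000 427901/129600

Answer: 550471/216000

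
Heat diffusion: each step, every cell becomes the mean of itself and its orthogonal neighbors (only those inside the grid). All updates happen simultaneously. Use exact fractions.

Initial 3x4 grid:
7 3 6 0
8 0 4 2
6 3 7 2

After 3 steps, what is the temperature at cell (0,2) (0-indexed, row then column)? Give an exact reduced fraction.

Step 1: cell (0,2) = 13/4
Step 2: cell (0,2) = 823/240
Step 3: cell (0,2) = 24499/7200
Full grid after step 3:
  577/120 3371/800 24499/7200 6553/2160
  69533/14400 12671/3000 21347/6000 5501/1800
  10381/2160 15557/3600 6631/1800 911/270

Answer: 24499/7200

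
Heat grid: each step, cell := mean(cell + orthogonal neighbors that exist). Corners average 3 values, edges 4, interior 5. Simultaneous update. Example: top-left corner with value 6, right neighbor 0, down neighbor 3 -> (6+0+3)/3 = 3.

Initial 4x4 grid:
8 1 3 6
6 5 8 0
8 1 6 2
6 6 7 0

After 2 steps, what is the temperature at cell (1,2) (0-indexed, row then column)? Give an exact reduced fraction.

Step 1: cell (1,2) = 22/5
Step 2: cell (1,2) = 219/50
Full grid after step 2:
  16/3 359/80 323/80 23/6
  53/10 124/25 219/50 67/20
  179/30 489/100 423/100 69/20
  203/36 1297/240 351/80 13/4

Answer: 219/50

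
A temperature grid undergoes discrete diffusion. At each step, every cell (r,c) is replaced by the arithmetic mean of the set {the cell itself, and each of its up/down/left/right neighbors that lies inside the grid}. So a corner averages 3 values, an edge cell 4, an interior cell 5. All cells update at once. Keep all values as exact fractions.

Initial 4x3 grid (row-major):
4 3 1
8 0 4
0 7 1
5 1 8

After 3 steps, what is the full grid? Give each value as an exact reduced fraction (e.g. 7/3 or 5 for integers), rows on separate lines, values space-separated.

After step 1:
  5 2 8/3
  3 22/5 3/2
  5 9/5 5
  2 21/4 10/3
After step 2:
  10/3 211/60 37/18
  87/20 127/50 407/120
  59/20 429/100 349/120
  49/12 743/240 163/36
After step 3:
  56/15 10301/3600 3227/1080
  247/75 10853/3000 4903/1800
  2351/600 18941/6000 6803/1800
  2431/720 57589/14400 7583/2160

Answer: 56/15 10301/3600 3227/1080
247/75 10853/3000 4903/1800
2351/600 18941/6000 6803/1800
2431/720 57589/14400 7583/2160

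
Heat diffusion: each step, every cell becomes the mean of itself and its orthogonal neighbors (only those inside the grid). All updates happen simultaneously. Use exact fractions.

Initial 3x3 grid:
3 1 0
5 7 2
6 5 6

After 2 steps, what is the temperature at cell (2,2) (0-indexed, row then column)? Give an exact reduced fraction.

Step 1: cell (2,2) = 13/3
Step 2: cell (2,2) = 169/36
Full grid after step 2:
  11/3 43/16 5/2
  211/48 87/20 157/48
  199/36 59/12 169/36

Answer: 169/36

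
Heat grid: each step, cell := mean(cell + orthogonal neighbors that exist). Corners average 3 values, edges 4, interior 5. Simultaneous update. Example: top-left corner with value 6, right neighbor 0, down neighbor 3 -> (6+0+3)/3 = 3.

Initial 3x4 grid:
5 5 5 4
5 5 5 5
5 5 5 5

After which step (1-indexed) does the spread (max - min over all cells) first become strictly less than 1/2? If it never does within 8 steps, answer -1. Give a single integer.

Step 1: max=5, min=14/3, spread=1/3
  -> spread < 1/2 first at step 1
Step 2: max=5, min=85/18, spread=5/18
Step 3: max=5, min=1039/216, spread=41/216
Step 4: max=5, min=125383/25920, spread=4217/25920
Step 5: max=35921/7200, min=7566851/1555200, spread=38417/311040
Step 6: max=717403/144000, min=455359789/93312000, spread=1903471/18662400
Step 7: max=21484241/4320000, min=27392610911/5598720000, spread=18038617/223948800
Step 8: max=1931073241/388800000, min=1646347817149/335923200000, spread=883978523/13436928000

Answer: 1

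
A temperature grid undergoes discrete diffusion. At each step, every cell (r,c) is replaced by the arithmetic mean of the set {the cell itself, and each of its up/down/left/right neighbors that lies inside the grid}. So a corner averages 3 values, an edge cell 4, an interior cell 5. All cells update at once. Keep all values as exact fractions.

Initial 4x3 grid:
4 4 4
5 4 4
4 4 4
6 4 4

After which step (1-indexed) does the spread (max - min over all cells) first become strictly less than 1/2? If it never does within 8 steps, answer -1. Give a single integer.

Step 1: max=19/4, min=4, spread=3/4
Step 2: max=167/36, min=4, spread=23/36
Step 3: max=961/216, min=807/200, spread=559/1350
  -> spread < 1/2 first at step 3
Step 4: max=285727/64800, min=21961/5400, spread=4439/12960
Step 5: max=16904333/3888000, min=443443/108000, spread=188077/777600
Step 6: max=1008165727/233280000, min=10018237/2430000, spread=1856599/9331200
Step 7: max=60111896693/13996800000, min=2417229757/583200000, spread=83935301/559872000
Step 8: max=3593351654287/839808000000, min=48502869221/11664000000, spread=809160563/6718464000

Answer: 3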